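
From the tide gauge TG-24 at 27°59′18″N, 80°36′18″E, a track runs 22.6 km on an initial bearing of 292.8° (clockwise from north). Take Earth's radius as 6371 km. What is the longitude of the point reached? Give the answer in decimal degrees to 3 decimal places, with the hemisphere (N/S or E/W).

80.393°E

TG-24: φ = +27.98833°, λ = +80.60500°
δ = d/R = 22.6/6371 = 0.003547 rad
φ₂ = arcsin(sin φ₁ cos δ + cos φ₁ sin δ cos θ)
   = arcsin(0.46929·0.99999 + 0.88304·0.00355·0.38752) = 28.06693°
λ₂ = λ₁ + atan2(sin θ sin δ cos φ₁, cos δ − sin φ₁ sin φ₂) = 80.39266°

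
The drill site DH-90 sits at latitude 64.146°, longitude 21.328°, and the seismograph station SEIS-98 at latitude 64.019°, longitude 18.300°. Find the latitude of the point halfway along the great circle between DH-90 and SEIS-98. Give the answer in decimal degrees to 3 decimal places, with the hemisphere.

Bx = cos φ₂ cos Δλ = 0.437461,  By = cos φ₂ sin Δλ = -0.023141
φₘ = atan2(sin φ₁ + sin φ₂, √((cos φ₁ + Bx)² + By²)) = 64.09036°
λₘ = λ₁ + atan2(By, cos φ₁ + Bx) = 19.81055°

64.090°N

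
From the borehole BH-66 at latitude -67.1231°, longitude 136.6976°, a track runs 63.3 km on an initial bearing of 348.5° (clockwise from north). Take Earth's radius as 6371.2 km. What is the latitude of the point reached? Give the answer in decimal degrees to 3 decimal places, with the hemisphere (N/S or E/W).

δ = d/R = 63.3/6371.2 = 0.009935 rad
φ₂ = arcsin(sin φ₁ cos δ + cos φ₁ sin δ cos θ)
   = arcsin(-0.92134·0.99995 + 0.38875·0.00994·0.97992) = -66.56502°
λ₂ = λ₁ + atan2(sin θ sin δ cos φ₁, cos δ − sin φ₁ sin φ₂) = 136.41224°

66.565°S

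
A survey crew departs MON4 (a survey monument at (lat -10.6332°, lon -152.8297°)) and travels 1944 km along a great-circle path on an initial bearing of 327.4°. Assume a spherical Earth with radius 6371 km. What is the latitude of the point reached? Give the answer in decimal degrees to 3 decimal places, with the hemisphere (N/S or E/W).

δ = d/R = 1944/6371 = 0.305133 rad
φ₂ = arcsin(sin φ₁ cos δ + cos φ₁ sin δ cos θ)
   = arcsin(-0.18452·0.95381 + 0.98283·0.30042·0.84245) = 4.17173°
λ₂ = λ₁ + atan2(sin θ sin δ cos φ₁, cos δ − sin φ₁ sin φ₂) = -162.16939°

4.172°N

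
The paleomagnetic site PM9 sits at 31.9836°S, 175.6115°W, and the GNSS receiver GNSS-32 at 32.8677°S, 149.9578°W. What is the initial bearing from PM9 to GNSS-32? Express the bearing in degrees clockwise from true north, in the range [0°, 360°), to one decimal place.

Δλ = 25.6537°
y = sin Δλ · cos φ₂ = 0.363630
x = cos φ₁ sin φ₂ − sin φ₁ cos φ₂ cos Δλ = -0.059284
θ = atan2(y, x) = 99.2597° → 99.2597° (mod 360°)

99.3°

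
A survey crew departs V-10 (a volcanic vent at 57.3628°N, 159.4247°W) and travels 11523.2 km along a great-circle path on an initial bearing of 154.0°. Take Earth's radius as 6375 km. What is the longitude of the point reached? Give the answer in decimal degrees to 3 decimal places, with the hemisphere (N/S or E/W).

124.454°W

δ = d/R = 11523.2/6375 = 1.807561 rad
φ₂ = arcsin(sin φ₁ cos δ + cos φ₁ sin δ cos θ)
   = arcsin(0.84210·-0.23456 + 0.53932·0.97210·-0.89879) = -41.96948°
λ₂ = λ₁ + atan2(sin θ sin δ cos φ₁, cos δ − sin φ₁ sin φ₂) = -124.45417°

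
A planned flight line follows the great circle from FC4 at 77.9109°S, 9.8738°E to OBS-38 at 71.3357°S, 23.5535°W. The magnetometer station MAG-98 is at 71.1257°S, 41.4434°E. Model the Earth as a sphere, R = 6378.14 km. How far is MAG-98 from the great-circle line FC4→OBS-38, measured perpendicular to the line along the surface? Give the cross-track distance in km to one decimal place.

δ₁₃ = central angle FC4→MAG-98 = 0.184820 rad  (haversine)
θ₁₃ = bearing FC4→MAG-98 = 67.159°,  θ₁₂ = bearing FC4→OBS-38 = 289.591°
dₓₜ = R·arcsin(sin δ₁₃ · sin(θ₁₃ − θ₁₂)) = 6378.14·arcsin(0.18377·sin(-222.432°)) = 792.876 km
|dₓₜ| = 792.876 km

792.9 km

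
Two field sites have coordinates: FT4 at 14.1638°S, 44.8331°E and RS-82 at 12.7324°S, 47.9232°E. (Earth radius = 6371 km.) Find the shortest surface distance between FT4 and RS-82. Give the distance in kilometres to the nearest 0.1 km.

Δφ = 1.4314°,  Δλ = 3.0901°
a = sin²(Δφ/2) + cos φ₁ cos φ₂ sin²(Δλ/2) = 0.000844
c = 2·arcsin(√a) = 0.058097 rad = 3.3287°
d = R·c = 6371 × 0.058097 = 370.1 km

370.1 km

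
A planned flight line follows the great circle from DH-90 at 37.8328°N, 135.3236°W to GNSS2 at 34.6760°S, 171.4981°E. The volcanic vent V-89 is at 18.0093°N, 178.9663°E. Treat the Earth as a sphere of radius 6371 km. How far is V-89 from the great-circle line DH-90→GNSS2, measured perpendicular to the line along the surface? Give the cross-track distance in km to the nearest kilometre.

2654 km

δ₁₃ = central angle DH-90→V-89 = 0.775424 rad  (haversine)
θ₁₃ = bearing DH-90→V-89 = 256.524°,  θ₁₂ = bearing DH-90→GNSS2 = 221.213°
dₓₜ = R·arcsin(sin δ₁₃ · sin(θ₁₃ − θ₁₂)) = 6371·arcsin(0.70002·sin(35.311°)) = 2653.939 km
|dₓₜ| = 2653.939 km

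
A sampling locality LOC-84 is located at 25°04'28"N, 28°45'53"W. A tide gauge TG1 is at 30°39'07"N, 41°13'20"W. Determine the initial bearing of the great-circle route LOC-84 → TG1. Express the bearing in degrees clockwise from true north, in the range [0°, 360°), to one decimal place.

LOC-84: φ = +25.07444°, λ = -28.76472°
TG1: φ = +30.65194°, λ = -41.22222°
Δλ = -12.4575°
y = sin Δλ · cos φ₂ = -0.185576
x = cos φ₁ sin φ₂ − sin φ₁ cos φ₂ cos Δλ = 0.105776
θ = atan2(y, x) = -60.3174° → 299.6826° (mod 360°)

299.7°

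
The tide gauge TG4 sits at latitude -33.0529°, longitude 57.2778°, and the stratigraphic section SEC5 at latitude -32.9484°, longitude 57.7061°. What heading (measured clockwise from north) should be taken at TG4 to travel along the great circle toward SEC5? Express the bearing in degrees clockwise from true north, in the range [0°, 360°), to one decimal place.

73.9°

Δλ = 0.4283°
y = sin Δλ · cos φ₂ = 0.006273
x = cos φ₁ sin φ₂ − sin φ₁ cos φ₂ cos Δλ = 0.001811
θ = atan2(y, x) = 73.8957° → 73.8957° (mod 360°)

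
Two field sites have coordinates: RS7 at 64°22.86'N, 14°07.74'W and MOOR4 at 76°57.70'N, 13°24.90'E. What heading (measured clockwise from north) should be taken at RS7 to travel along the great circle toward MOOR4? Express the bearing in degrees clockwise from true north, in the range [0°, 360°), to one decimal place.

23.4°

RS7: φ = +64.38100°, λ = -14.12900°
MOOR4: φ = +76.96167°, λ = +13.41500°
Δλ = 27.5440°
y = sin Δλ · cos φ₂ = 0.104325
x = cos φ₁ sin φ₂ − sin φ₁ cos φ₂ cos Δλ = 0.240871
θ = atan2(y, x) = 23.4183° → 23.4183° (mod 360°)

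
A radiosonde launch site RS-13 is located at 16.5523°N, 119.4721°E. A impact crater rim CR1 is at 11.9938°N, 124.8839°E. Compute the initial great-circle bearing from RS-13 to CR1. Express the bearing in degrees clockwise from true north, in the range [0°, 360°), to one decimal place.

Δλ = 5.4118°
y = sin Δλ · cos φ₂ = 0.092254
x = cos φ₁ sin φ₂ − sin φ₁ cos φ₂ cos Δλ = -0.078235
θ = atan2(y, x) = 130.2990° → 130.2990° (mod 360°)

130.3°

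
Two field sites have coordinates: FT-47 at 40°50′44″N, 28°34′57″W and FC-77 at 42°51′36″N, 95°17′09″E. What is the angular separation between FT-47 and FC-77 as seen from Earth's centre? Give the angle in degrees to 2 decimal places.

FT-47: φ = +40.84556°, λ = -28.58250°
FC-77: φ = +42.86000°, λ = +95.28583°
Δφ = 2.0144°,  Δλ = 123.8683°
a = sin²(Δφ/2) + cos φ₁ cos φ₂ sin²(Δλ/2) = 0.432074
c = 2·arcsin(√a) = 1.434524 rad = 82.1922°

82.19°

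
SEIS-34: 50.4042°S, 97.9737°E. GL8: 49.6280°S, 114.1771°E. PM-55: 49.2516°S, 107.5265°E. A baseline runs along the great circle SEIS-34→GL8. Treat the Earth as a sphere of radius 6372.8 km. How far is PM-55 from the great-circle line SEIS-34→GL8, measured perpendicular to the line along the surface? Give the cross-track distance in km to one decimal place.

δ₁₃ = central angle SEIS-34→PM-55 = 0.109338 rad  (haversine)
θ₁₃ = bearing SEIS-34→PM-55 = 83.083°,  θ₁₂ = bearing SEIS-34→GL8 = 91.990°
dₓₜ = R·arcsin(sin δ₁₃ · sin(θ₁₃ − θ₁₂)) = 6372.8·arcsin(0.10912·sin(-8.906°)) = -107.667 km
|dₓₜ| = 107.667 km

107.7 km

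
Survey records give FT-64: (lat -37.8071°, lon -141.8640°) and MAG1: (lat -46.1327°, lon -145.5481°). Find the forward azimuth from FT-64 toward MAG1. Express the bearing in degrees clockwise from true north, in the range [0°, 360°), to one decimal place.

Δλ = -3.6841°
y = sin Δλ · cos φ₂ = -0.044528
x = cos φ₁ sin φ₂ − sin φ₁ cos φ₂ cos Δλ = -0.145676
θ = atan2(y, x) = -163.0033° → 196.9967° (mod 360°)

197.0°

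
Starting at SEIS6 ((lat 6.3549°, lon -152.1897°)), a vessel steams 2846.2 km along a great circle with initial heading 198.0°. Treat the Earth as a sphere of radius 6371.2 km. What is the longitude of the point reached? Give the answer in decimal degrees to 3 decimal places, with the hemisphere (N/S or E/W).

δ = d/R = 2846.2/6371.2 = 0.446729 rad
φ₂ = arcsin(sin φ₁ cos δ + cos φ₁ sin δ cos θ)
   = arcsin(0.11069·0.90187 + 0.99386·0.43202·-0.95106) = -17.97032°
λ₂ = λ₁ + atan2(sin θ sin δ cos φ₁, cos δ − sin φ₁ sin φ₂) = -160.25766°

160.258°W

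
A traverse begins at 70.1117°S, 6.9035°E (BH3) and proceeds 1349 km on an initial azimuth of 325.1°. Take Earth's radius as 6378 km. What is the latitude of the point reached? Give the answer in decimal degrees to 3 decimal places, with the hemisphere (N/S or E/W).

59.410°S

δ = d/R = 1349/6378 = 0.211508 rad
φ₂ = arcsin(sin φ₁ cos δ + cos φ₁ sin δ cos θ)
   = arcsin(-0.94036·0.97772 + 0.34019·0.20993·0.82015) = -59.40981°
λ₂ = λ₁ + atan2(sin θ sin δ cos φ₁, cos δ − sin φ₁ sin φ₂) = -6.74874°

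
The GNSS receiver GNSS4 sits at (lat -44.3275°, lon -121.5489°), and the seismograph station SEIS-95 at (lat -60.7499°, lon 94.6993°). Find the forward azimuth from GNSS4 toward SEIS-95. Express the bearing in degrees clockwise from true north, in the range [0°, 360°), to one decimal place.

Δλ = -143.7518°
y = sin Δλ · cos φ₂ = -0.288915
x = cos φ₁ sin φ₂ − sin φ₁ cos φ₂ cos Δλ = -0.899496
θ = atan2(y, x) = -162.1932° → 197.8068° (mod 360°)

197.8°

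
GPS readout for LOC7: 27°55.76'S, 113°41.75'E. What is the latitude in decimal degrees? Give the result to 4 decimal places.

27° + 55.76′/60 = 27 + 0.92933 = 27.9293°

27.9293°S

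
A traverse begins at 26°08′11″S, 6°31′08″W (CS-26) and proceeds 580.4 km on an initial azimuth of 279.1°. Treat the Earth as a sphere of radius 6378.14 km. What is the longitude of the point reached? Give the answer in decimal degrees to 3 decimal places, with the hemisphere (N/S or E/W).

CS-26: φ = -26.13639°, λ = -6.51889°
δ = d/R = 580.4/6378.14 = 0.090998 rad
φ₂ = arcsin(sin φ₁ cos δ + cos φ₁ sin δ cos θ)
   = arcsin(-0.44051·0.99586 + 0.89775·0.09087·0.15816) = -25.20031°
λ₂ = λ₁ + atan2(sin θ sin δ cos φ₁, cos δ − sin φ₁ sin φ₂) = -12.21011°

12.210°W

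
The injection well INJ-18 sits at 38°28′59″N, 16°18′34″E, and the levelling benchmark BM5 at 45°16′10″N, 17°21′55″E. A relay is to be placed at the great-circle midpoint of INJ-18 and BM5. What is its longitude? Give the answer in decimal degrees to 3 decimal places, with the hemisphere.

16.809°E

INJ-18: φ = +38.48306°, λ = +16.30944°
BM5: φ = +45.26944°, λ = +17.36528°
Bx = cos φ₂ cos Δλ = 0.703654,  By = cos φ₂ sin Δλ = 0.012968
φₘ = atan2(sin φ₁ + sin φ₂, √((cos φ₁ + Bx)² + By²)) = 41.87746°
λₘ = λ₁ + atan2(By, cos φ₁ + Bx) = 16.80930°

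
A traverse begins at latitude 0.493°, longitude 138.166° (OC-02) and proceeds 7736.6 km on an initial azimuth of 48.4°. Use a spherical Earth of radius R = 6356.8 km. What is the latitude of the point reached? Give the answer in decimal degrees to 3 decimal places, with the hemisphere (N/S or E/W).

δ = d/R = 7736.6/6356.8 = 1.217059 rad
φ₂ = arcsin(sin φ₁ cos δ + cos φ₁ sin δ cos θ)
   = arcsin(0.00860·0.34641 + 0.99996·0.93808·0.66393) = 38.73920°
λ₂ = λ₁ + atan2(sin θ sin δ cos φ₁, cos δ − sin φ₁ sin φ₂) = -157.76079°

38.739°N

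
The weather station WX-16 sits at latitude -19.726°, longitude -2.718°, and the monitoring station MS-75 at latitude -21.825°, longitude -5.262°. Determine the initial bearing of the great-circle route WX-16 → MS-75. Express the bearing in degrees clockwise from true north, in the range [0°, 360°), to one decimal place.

228.1°

Δλ = -2.5440°
y = sin Δλ · cos φ₂ = -0.041205
x = cos φ₁ sin φ₂ − sin φ₁ cos φ₂ cos Δλ = -0.036935
θ = atan2(y, x) = -131.8721° → 228.1279° (mod 360°)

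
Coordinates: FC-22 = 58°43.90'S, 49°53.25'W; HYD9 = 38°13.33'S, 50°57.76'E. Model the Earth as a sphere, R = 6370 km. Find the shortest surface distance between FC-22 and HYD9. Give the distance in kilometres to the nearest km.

7018 km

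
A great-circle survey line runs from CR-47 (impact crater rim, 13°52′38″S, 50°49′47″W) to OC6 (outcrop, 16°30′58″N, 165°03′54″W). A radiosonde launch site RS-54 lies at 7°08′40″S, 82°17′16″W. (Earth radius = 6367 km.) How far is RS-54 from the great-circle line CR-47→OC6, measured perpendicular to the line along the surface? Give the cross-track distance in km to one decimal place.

157.7 km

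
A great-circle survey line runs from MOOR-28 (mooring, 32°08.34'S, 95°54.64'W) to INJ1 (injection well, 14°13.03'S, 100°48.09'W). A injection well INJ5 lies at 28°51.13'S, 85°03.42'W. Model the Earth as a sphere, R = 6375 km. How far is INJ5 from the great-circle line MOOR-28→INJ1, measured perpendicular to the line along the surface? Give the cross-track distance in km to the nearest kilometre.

1102 km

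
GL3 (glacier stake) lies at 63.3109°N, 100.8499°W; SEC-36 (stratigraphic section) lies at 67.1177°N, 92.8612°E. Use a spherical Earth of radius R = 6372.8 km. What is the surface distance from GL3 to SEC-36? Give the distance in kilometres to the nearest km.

Δφ = 3.8068°,  Δλ = -166.2889°
a = sin²(Δφ/2) + cos φ₁ cos φ₂ sin²(Δλ/2) = 0.173262
c = 2·arcsin(√a) = 0.858628 rad = 49.1957°
d = R·c = 6372.8 × 0.858628 = 5471.9 km

5472 km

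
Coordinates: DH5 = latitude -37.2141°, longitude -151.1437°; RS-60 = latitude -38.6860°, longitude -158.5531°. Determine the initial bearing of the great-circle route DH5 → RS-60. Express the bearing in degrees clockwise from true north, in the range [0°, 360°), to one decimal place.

Δλ = -7.4094°
y = sin Δλ · cos φ₂ = -0.100663
x = cos φ₁ sin φ₂ − sin φ₁ cos φ₂ cos Δλ = -0.029629
θ = atan2(y, x) = -106.4011° → 253.5989° (mod 360°)

253.6°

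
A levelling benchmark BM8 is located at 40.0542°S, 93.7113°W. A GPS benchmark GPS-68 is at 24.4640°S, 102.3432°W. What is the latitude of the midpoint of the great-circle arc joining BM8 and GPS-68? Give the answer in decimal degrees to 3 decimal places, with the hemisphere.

Bx = cos φ₂ cos Δλ = 0.899912,  By = cos φ₂ sin Δλ = -0.136611
φₘ = atan2(sin φ₁ + sin φ₂, √((cos φ₁ + Bx)² + By²)) = -32.33203°
λₘ = λ₁ + atan2(By, cos φ₁ + Bx) = -98.40087°

32.332°S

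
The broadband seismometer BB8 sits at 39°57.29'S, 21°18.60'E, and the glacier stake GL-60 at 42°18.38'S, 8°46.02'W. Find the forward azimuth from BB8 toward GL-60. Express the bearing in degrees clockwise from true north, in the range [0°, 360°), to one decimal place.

BB8: φ = -39.95483°, λ = +21.31000°
GL-60: φ = -42.30633°, λ = -8.76700°
Δλ = -30.0770°
y = sin Δλ · cos φ₂ = -0.370639
x = cos φ₁ sin φ₂ − sin φ₁ cos φ₂ cos Δλ = -0.104978
θ = atan2(y, x) = -105.8140° → 254.1860° (mod 360°)

254.2°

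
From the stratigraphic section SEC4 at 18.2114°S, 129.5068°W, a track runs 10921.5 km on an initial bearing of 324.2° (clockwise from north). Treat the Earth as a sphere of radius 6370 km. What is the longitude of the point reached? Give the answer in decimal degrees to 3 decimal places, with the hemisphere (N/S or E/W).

δ = d/R = 10921.5/6370 = 1.714521 rad
φ₂ = arcsin(sin φ₁ cos δ + cos φ₁ sin δ cos θ)
   = arcsin(-0.31252·-0.14323 + 0.94991·0.98969·0.81106) = 53.82877°
λ₂ = λ₁ + atan2(sin θ sin δ cos φ₁, cos δ − sin φ₁ sin φ₂) = 151.71003°

151.710°E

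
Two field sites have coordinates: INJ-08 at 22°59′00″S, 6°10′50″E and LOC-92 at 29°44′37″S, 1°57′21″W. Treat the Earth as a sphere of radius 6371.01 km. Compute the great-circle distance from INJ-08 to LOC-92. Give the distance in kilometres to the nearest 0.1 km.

INJ-08: φ = -22.98333°, λ = +6.18056°
LOC-92: φ = -29.74361°, λ = -1.95583°
Δφ = -6.7603°,  Δλ = -8.1364°
a = sin²(Δφ/2) + cos φ₁ cos φ₂ sin²(Δλ/2) = 0.007499
c = 2·arcsin(√a) = 0.173415 rad = 9.9359°
d = R·c = 6371.01 × 0.173415 = 1104.8 km

1104.8 km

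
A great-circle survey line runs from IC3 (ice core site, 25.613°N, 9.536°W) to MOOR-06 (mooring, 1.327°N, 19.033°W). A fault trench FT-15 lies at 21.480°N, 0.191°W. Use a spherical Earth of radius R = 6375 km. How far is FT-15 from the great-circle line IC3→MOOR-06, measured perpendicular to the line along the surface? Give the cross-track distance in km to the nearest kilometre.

1057 km

δ₁₃ = central angle IC3→FT-15 = 0.165942 rad  (haversine)
θ₁₃ = bearing IC3→FT-15 = 113.829°,  θ₁₂ = bearing IC3→MOOR-06 = 202.142°
dₓₜ = R·arcsin(sin δ₁₃ · sin(θ₁₃ − θ₁₂)) = 6375·arcsin(0.16518·sin(-88.314°)) = -1057.416 km
|dₓₜ| = 1057.416 km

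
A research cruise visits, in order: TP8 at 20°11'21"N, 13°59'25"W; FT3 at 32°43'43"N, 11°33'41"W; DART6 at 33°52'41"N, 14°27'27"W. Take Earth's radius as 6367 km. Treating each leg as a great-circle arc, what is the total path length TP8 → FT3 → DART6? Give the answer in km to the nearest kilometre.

TP8: φ = +20.18917°, λ = -13.99028°
FT3: φ = +32.72861°, λ = -11.56139°
DART6: φ = +33.87806°, λ = -14.45750°
TP8→FT3: c = 0.222098 rad, d = 1414.10 km
FT3→DART6: c = 0.046764 rad, d = 297.75 km
Total = 1414.10 + 297.75 = 1711.85 km

1712 km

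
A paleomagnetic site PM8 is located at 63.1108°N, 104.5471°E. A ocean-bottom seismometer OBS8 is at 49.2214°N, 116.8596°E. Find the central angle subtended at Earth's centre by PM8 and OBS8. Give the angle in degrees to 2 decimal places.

15.43°

Δφ = -13.8894°,  Δλ = 12.3125°
a = sin²(Δφ/2) + cos φ₁ cos φ₂ sin²(Δλ/2) = 0.018017
c = 2·arcsin(√a) = 0.269265 rad = 15.4278°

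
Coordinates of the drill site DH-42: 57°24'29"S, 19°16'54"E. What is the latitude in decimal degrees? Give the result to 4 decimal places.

57° + 24′/60 + 29″/3600 = 57 + 0.40000 + 0.00806 = 57.4081°

57.4081°S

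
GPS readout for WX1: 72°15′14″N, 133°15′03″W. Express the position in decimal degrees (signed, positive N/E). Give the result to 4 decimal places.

lat: 72.2539° N → +72.2539°
lon: 133.2508° W → -133.2508°

+72.2539°, -133.2508°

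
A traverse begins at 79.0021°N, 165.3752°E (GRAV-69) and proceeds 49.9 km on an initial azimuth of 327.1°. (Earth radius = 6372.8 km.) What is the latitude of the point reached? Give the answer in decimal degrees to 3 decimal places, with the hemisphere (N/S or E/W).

δ = d/R = 49.9/6372.8 = 0.007830 rad
φ₂ = arcsin(sin φ₁ cos δ + cos φ₁ sin δ cos θ)
   = arcsin(0.98163·0.99997 + 0.19077·0.00783·0.83962) = 79.37602°
λ₂ = λ₁ + atan2(sin θ sin δ cos φ₁, cos δ − sin φ₁ sin φ₂) = 164.05332°

79.376°N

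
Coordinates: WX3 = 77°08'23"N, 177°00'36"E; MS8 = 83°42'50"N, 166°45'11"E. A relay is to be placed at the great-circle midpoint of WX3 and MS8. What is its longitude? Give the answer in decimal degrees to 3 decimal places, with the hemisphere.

173.632°E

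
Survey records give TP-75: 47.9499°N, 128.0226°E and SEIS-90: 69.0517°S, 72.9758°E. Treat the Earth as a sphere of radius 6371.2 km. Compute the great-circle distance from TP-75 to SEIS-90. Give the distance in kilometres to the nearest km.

13766 km

Δφ = -117.0016°,  Δλ = -55.0468°
a = sin²(Δφ/2) + cos φ₁ cos φ₂ sin²(Δλ/2) = 0.778144
c = 2·arcsin(√a) = 2.160709 rad = 123.7995°
d = R·c = 6371.2 × 2.160709 = 13766.3 km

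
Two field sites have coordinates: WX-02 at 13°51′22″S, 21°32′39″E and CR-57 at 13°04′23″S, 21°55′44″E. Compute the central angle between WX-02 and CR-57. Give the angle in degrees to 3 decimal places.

0.868°

WX-02: φ = -13.85611°, λ = +21.54417°
CR-57: φ = -13.07306°, λ = +21.92889°
Δφ = 0.7831°,  Δλ = 0.3847°
a = sin²(Δφ/2) + cos φ₁ cos φ₂ sin²(Δλ/2) = 0.000057
c = 2·arcsin(√a) = 0.015147 rad = 0.8678°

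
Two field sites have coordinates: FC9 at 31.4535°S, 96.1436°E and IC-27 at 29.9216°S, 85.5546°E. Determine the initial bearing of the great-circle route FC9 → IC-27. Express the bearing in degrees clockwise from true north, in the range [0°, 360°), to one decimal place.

276.8°

Δλ = -10.5890°
y = sin Δλ · cos φ₂ = -0.159269
x = cos φ₁ sin φ₂ − sin φ₁ cos φ₂ cos Δλ = 0.019032
θ = atan2(y, x) = -83.1857° → 276.8143° (mod 360°)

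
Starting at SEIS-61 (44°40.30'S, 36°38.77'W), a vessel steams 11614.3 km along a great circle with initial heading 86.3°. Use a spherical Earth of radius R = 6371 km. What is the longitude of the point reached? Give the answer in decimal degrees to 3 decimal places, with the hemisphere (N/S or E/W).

61.221°E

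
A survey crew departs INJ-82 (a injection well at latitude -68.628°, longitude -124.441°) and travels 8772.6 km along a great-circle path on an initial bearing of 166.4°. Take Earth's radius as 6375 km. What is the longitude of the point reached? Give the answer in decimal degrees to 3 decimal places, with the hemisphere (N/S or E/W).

39.800°E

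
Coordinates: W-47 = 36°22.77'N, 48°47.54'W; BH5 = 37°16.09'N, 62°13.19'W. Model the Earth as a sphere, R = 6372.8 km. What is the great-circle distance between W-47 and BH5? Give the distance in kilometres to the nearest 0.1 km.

W-47: φ = +36.37950°, λ = -48.79233°
BH5: φ = +37.26817°, λ = -62.21983°
Δφ = 0.8887°,  Δλ = -13.4275°
a = sin²(Δφ/2) + cos φ₁ cos φ₂ sin²(Δλ/2) = 0.008817
c = 2·arcsin(√a) = 0.188077 rad = 10.7760°
d = R·c = 6372.8 × 0.188077 = 1198.6 km

1198.6 km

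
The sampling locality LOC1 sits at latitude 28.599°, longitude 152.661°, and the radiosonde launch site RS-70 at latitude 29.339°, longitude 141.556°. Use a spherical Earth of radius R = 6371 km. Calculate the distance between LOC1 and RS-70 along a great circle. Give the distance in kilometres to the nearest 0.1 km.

1083.0 km

Δφ = 0.7400°,  Δλ = -11.1050°
a = sin²(Δφ/2) + cos φ₁ cos φ₂ sin²(Δλ/2) = 0.007207
c = 2·arcsin(√a) = 0.169995 rad = 9.7400°
d = R·c = 6371 × 0.169995 = 1083.0 km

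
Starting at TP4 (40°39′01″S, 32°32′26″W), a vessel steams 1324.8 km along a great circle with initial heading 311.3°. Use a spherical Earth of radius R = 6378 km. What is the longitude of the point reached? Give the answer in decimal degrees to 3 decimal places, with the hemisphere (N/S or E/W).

TP4: φ = -40.65028°, λ = -32.54056°
δ = d/R = 1324.8/6378 = 0.207714 rad
φ₂ = arcsin(sin φ₁ cos δ + cos φ₁ sin δ cos θ)
   = arcsin(-0.65144·0.97850 + 0.75870·0.20622·0.66000) = -32.28780°
λ₂ = λ₁ + atan2(sin θ sin δ cos φ₁, cos δ − sin φ₁ sin φ₂) = -43.10059°

43.101°W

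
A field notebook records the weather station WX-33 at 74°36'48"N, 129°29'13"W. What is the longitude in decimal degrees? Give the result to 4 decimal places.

129.4869°W

129° + 29′/60 + 13″/3600 = 129 + 0.48333 + 0.00361 = 129.4869°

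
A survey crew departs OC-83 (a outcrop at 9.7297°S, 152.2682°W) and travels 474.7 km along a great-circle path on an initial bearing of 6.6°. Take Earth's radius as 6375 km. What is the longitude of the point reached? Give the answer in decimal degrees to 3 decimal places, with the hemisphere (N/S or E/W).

151.776°W

δ = d/R = 474.7/6375 = 0.074463 rad
φ₂ = arcsin(sin φ₁ cos δ + cos φ₁ sin δ cos θ)
   = arcsin(-0.16900·0.99723 + 0.98562·0.07439·0.99337) = -5.49127°
λ₂ = λ₁ + atan2(sin θ sin δ cos φ₁, cos δ − sin φ₁ sin φ₂) = -151.77602°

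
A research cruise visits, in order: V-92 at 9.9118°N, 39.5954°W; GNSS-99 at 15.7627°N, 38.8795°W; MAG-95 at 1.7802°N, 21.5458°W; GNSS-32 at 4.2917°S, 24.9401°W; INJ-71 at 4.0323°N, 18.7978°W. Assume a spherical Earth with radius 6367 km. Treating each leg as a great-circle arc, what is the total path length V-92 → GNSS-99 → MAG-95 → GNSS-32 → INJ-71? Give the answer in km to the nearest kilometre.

5030 km

V-92→GNSS-99: c = 0.102841 rad, d = 654.79 km
GNSS-99→MAG-95: c = 0.385304 rad, d = 2453.23 km
MAG-95→GNSS-32: c = 0.121389 rad, d = 772.88 km
GNSS-32→INJ-71: c = 0.180496 rad, d = 1149.22 km
Total = 654.79 + 2453.23 + 772.88 + 1149.22 = 5030.12 km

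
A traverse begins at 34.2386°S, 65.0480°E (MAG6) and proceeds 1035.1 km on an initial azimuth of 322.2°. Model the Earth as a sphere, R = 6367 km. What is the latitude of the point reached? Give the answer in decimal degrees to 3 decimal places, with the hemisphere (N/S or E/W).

δ = d/R = 1035.1/6367 = 0.162573 rad
φ₂ = arcsin(sin φ₁ cos δ + cos φ₁ sin δ cos θ)
   = arcsin(-0.56264·0.98681 + 0.82670·0.16186·0.79016) = -26.71114°
λ₂ = λ₁ + atan2(sin θ sin δ cos φ₁, cos δ − sin φ₁ sin φ₂) = 58.67187°

26.711°S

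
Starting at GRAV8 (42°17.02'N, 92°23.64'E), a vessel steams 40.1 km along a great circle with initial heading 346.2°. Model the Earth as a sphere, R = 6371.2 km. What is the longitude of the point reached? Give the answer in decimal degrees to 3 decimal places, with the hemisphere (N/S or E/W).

92.277°E

GRAV8: φ = +42.28367°, λ = +92.39400°
δ = d/R = 40.1/6371.2 = 0.006294 rad
φ₂ = arcsin(sin φ₁ cos δ + cos φ₁ sin δ cos θ)
   = arcsin(0.67280·0.99998 + 0.73982·0.00629·0.97113) = 42.63381°
λ₂ = λ₁ + atan2(sin θ sin δ cos φ₁, cos δ − sin φ₁ sin φ₂) = 92.27708°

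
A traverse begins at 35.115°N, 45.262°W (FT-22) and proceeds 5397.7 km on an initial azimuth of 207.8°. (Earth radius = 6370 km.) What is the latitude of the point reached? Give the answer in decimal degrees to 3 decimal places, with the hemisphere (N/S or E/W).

δ = d/R = 5397.7/6370 = 0.847363 rad
φ₂ = arcsin(sin φ₁ cos δ + cos φ₁ sin δ cos θ)
   = arcsin(0.57522·0.66196 + 0.81800·0.74954·-0.88458) = -9.29870°
λ₂ = λ₁ + atan2(sin θ sin δ cos φ₁, cos δ − sin φ₁ sin φ₂) = -66.00819°

9.299°S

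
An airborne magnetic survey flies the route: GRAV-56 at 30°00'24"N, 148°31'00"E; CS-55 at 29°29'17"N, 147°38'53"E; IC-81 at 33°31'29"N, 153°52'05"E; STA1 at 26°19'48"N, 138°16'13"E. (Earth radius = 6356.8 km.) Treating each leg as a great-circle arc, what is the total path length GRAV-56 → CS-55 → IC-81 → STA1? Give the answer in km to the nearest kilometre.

2537 km

GRAV-56: φ = +30.00667°, λ = +148.51667°
CS-55: φ = +29.48806°, λ = +147.64806°
IC-81: φ = +33.52472°, λ = +153.86806°
STA1: φ = +26.33000°, λ = +138.27028°
GRAV-56→CS-55: c = 0.015974 rad, d = 101.54 km
CS-55→IC-81: c = 0.116277 rad, d = 739.15 km
IC-81→STA1: c = 0.266834 rad, d = 1696.21 km
Total = 101.54 + 739.15 + 1696.21 = 2536.90 km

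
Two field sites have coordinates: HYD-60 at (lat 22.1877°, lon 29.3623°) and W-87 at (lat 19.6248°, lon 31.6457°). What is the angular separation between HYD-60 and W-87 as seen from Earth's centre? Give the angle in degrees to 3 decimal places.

3.334°

Δφ = -2.5629°,  Δλ = 2.2834°
a = sin²(Δφ/2) + cos φ₁ cos φ₂ sin²(Δλ/2) = 0.000846
c = 2·arcsin(√a) = 0.058194 rad = 3.3343°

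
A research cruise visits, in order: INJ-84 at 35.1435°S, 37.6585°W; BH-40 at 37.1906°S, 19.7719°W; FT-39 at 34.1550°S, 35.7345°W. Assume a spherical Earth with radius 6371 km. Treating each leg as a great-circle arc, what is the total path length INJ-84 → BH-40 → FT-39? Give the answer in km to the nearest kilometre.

INJ-84→BH-40: c = 0.254153 rad, d = 1619.21 km
BH-40→FT-39: c = 0.232133 rad, d = 1478.92 km
Total = 1619.21 + 1478.92 = 3098.13 km

3098 km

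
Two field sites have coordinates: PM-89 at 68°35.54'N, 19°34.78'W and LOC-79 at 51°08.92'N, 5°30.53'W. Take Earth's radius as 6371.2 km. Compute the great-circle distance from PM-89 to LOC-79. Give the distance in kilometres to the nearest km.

PM-89: φ = +68.59233°, λ = -19.57967°
LOC-79: φ = +51.14867°, λ = -5.50883°
Δφ = -17.4437°,  Δλ = 14.0708°
a = sin²(Δφ/2) + cos φ₁ cos φ₂ sin²(Δλ/2) = 0.026429
c = 2·arcsin(√a) = 0.326589 rad = 18.7122°
d = R·c = 6371.2 × 0.326589 = 2080.8 km

2081 km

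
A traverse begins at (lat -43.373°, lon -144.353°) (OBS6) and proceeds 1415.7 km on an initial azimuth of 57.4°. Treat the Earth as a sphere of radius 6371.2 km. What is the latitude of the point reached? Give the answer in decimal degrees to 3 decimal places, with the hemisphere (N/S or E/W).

δ = d/R = 1415.7/6371.2 = 0.222203 rad
φ₂ = arcsin(sin φ₁ cos δ + cos φ₁ sin δ cos θ)
   = arcsin(-0.68675·0.97541 + 0.72690·0.22038·0.53877) = -35.70087°
λ₂ = λ₁ + atan2(sin θ sin δ cos φ₁, cos δ − sin φ₁ sin φ₂) = -131.13699°

35.701°S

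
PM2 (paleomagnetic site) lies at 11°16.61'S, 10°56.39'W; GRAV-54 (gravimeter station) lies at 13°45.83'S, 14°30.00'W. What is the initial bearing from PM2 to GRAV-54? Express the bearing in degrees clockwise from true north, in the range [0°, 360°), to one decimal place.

PM2: φ = -11.27683°, λ = -10.93983°
GRAV-54: φ = -13.76383°, λ = -14.50000°
Δλ = -3.5602°
y = sin Δλ · cos φ₂ = -0.060314
x = cos φ₁ sin φ₂ − sin φ₁ cos φ₂ cos Δλ = -0.043759
θ = atan2(y, x) = -125.9620° → 234.0380° (mod 360°)

234.0°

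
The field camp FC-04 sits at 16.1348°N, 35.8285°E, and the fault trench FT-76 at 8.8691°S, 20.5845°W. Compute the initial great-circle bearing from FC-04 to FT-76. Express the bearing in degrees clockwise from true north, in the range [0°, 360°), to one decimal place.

250.0°

Δλ = -56.4130°
y = sin Δλ · cos φ₂ = -0.823086
x = cos φ₁ sin φ₂ − sin φ₁ cos φ₂ cos Δλ = -0.300000
θ = atan2(y, x) = -110.0259° → 249.9741° (mod 360°)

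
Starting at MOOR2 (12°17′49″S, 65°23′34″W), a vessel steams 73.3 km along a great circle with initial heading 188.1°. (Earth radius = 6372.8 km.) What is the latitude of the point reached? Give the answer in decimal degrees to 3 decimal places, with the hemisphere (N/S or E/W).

MOOR2: φ = -12.29694°, λ = -65.39278°
δ = d/R = 73.3/6372.8 = 0.011502 rad
φ₂ = arcsin(sin φ₁ cos δ + cos φ₁ sin δ cos θ)
   = arcsin(-0.21298·0.99993 + 0.97706·0.01150·-0.99002) = -12.94937°
λ₂ = λ₁ + atan2(sin θ sin δ cos φ₁, cos δ − sin φ₁ sin φ₂) = -65.48806°

12.949°S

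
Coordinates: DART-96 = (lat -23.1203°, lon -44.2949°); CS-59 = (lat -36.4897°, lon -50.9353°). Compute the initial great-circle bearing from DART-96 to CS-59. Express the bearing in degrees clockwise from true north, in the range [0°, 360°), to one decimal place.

Δλ = -6.6404°
y = sin Δλ · cos φ₂ = -0.092968
x = cos φ₁ sin φ₂ − sin φ₁ cos φ₂ cos Δλ = -0.233346
θ = atan2(y, x) = -158.2770° → 201.7230° (mod 360°)

201.7°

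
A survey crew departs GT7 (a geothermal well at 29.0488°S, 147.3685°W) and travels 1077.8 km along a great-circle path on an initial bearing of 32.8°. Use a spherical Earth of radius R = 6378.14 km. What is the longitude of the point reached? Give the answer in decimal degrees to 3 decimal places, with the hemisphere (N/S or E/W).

141.776°W

δ = d/R = 1077.8/6378.14 = 0.168983 rad
φ₂ = arcsin(sin φ₁ cos δ + cos φ₁ sin δ cos θ)
   = arcsin(-0.48555·0.98576 + 0.87421·0.16818·0.84057) = -20.79678°
λ₂ = λ₁ + atan2(sin θ sin δ cos φ₁, cos δ − sin φ₁ sin φ₂) = -141.77591°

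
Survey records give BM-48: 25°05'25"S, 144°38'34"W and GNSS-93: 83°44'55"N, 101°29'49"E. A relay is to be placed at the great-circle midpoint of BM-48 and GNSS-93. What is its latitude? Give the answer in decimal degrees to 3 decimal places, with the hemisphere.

33.313°N

BM-48: φ = -25.09028°, λ = -144.64278°
GNSS-93: φ = +83.74861°, λ = +101.49694°
Bx = cos φ₂ cos Δλ = -0.044047,  By = cos φ₂ sin Δλ = -0.099585
φₘ = atan2(sin φ₁ + sin φ₂, √((cos φ₁ + Bx)² + By²)) = 33.31287°
λₘ = λ₁ + atan2(By, cos φ₁ + Bx) = -151.23587°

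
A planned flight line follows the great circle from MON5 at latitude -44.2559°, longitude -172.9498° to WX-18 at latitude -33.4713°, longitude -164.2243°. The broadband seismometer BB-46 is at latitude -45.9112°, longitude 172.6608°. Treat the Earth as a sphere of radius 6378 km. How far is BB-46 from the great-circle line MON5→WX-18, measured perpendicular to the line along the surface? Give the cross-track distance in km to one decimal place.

742.9 km

δ₁₃ = central angle MON5→BB-46 = 0.179408 rad  (haversine)
θ₁₃ = bearing MON5→BB-46 = 255.686°,  θ₁₂ = bearing MON5→WX-18 = 35.051°
dₓₜ = R·arcsin(sin δ₁₃ · sin(θ₁₃ − θ₁₂)) = 6378·arcsin(0.17845·sin(220.635°)) = -742.872 km
|dₓₜ| = 742.872 km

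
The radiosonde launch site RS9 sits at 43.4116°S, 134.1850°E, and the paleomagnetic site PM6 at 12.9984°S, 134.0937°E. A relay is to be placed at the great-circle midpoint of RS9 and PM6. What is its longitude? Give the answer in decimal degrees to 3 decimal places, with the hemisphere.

Bx = cos φ₂ cos Δλ = 0.974375,  By = cos φ₂ sin Δλ = -0.001553
φₘ = atan2(sin φ₁ + sin φ₂, √((cos φ₁ + Bx)² + By²)) = -28.20501°
λₘ = λ₁ + atan2(By, cos φ₁ + Bx) = 134.13270°

134.133°E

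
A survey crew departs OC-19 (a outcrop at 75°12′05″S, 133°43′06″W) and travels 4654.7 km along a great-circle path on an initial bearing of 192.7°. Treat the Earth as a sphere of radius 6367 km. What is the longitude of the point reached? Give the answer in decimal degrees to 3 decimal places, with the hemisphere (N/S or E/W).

64.747°E

OC-19: φ = -75.20139°, λ = -133.71833°
δ = d/R = 4654.7/6367 = 0.731066 rad
φ₂ = arcsin(sin φ₁ cos δ + cos φ₁ sin δ cos θ)
   = arcsin(-0.96683·0.74446 + 0.25542·0.66766·-0.97553) = -62.39123°
λ₂ = λ₁ + atan2(sin θ sin δ cos φ₁, cos δ − sin φ₁ sin φ₂) = 64.74704°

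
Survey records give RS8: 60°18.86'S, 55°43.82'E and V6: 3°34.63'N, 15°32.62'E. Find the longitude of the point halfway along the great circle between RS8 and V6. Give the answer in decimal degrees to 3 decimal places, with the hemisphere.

28.615°E

RS8: φ = -60.31433°, λ = +55.73033°
V6: φ = +3.57717°, λ = +15.54367°
Bx = cos φ₂ cos Δλ = 0.762458,  By = cos φ₂ sin Δλ = -0.644023
φₘ = atan2(sin φ₁ + sin φ₂, √((cos φ₁ + Bx)² + By²)) = -29.71227°
λₘ = λ₁ + atan2(By, cos φ₁ + Bx) = 28.61497°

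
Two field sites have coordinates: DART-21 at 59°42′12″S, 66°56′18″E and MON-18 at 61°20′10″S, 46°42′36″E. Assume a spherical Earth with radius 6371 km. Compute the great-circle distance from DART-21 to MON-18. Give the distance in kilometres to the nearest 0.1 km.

1117.0 km

DART-21: φ = -59.70333°, λ = +66.93833°
MON-18: φ = -61.33611°, λ = +46.71000°
Δφ = -1.6328°,  Δλ = -20.2283°
a = sin²(Δφ/2) + cos φ₁ cos φ₂ sin²(Δλ/2) = 0.007666
c = 2·arcsin(√a) = 0.175330 rad = 10.0457°
d = R·c = 6371 × 0.175330 = 1117.0 km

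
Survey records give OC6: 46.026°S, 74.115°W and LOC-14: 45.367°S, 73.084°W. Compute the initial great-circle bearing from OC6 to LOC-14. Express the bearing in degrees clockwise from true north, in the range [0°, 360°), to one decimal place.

Δλ = 1.0310°
y = sin Δλ · cos φ₂ = 0.012641
x = cos φ₁ sin φ₂ − sin φ₁ cos φ₂ cos Δλ = 0.011420
θ = atan2(y, x) = 47.9071° → 47.9071° (mod 360°)

47.9°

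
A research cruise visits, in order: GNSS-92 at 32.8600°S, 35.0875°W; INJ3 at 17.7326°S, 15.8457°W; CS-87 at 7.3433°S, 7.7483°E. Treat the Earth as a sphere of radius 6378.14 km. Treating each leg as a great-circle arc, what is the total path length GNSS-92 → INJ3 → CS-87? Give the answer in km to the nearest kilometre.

GNSS-92→INJ3: c = 0.401049 rad, d = 2557.95 km
INJ3→CS-87: c = 0.440275 rad, d = 2808.13 km
Total = 2557.95 + 2808.13 = 5366.08 km

5366 km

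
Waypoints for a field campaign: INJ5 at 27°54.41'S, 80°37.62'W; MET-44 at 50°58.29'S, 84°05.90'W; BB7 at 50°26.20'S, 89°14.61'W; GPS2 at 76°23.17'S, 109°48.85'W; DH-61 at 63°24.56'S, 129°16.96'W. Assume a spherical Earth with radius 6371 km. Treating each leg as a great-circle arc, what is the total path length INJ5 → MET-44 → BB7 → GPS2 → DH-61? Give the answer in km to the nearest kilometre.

7575 km

INJ5: φ = -27.90683°, λ = -80.62700°
MET-44: φ = -50.97150°, λ = -84.09833°
BB7: φ = -50.43667°, λ = -89.24350°
GPS2: φ = -76.38617°, λ = -109.81417°
DH-61: φ = -63.40933°, λ = -129.28267°
INJ5→MET-44: c = 0.405153 rad, d = 2581.23 km
MET-44→BB7: c = 0.057621 rad, d = 367.11 km
BB7→GPS2: c = 0.474281 rad, d = 3021.65 km
GPS2→DH-61: c = 0.251914 rad, d = 1604.94 km
Total = 2581.23 + 367.11 + 3021.65 + 1604.94 = 7574.92 km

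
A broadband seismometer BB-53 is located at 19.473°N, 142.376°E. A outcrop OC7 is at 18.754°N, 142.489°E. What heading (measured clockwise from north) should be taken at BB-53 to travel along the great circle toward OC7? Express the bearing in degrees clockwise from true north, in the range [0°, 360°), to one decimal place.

Δλ = 0.1130°
y = sin Δλ · cos φ₂ = 0.001868
x = cos φ₁ sin φ₂ − sin φ₁ cos φ₂ cos Δλ = -0.012548
θ = atan2(y, x) = 171.5348° → 171.5348° (mod 360°)

171.5°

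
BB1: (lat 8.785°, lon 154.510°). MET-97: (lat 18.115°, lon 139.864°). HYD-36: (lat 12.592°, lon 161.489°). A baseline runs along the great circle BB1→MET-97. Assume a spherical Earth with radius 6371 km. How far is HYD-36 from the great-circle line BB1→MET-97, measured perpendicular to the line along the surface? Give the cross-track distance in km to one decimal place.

786.1 km

δ₁₃ = central angle BB1→HYD-36 = 0.136876 rad  (haversine)
θ₁₃ = bearing BB1→HYD-36 = 60.350°,  θ₁₂ = bearing BB1→MET-97 = 304.770°
dₓₜ = R·arcsin(sin δ₁₃ · sin(θ₁₃ − θ₁₂)) = 6371·arcsin(0.13645·sin(-244.420°)) = 786.098 km
|dₓₜ| = 786.098 km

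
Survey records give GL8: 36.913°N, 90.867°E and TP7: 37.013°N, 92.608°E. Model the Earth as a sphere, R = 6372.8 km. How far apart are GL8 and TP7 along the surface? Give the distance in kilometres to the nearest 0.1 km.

155.1 km

Δφ = 0.1000°,  Δλ = 1.7410°
a = sin²(Δφ/2) + cos φ₁ cos φ₂ sin²(Δλ/2) = 0.000148
c = 2·arcsin(√a) = 0.024342 rad = 1.3947°
d = R·c = 6372.8 × 0.024342 = 155.1 km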